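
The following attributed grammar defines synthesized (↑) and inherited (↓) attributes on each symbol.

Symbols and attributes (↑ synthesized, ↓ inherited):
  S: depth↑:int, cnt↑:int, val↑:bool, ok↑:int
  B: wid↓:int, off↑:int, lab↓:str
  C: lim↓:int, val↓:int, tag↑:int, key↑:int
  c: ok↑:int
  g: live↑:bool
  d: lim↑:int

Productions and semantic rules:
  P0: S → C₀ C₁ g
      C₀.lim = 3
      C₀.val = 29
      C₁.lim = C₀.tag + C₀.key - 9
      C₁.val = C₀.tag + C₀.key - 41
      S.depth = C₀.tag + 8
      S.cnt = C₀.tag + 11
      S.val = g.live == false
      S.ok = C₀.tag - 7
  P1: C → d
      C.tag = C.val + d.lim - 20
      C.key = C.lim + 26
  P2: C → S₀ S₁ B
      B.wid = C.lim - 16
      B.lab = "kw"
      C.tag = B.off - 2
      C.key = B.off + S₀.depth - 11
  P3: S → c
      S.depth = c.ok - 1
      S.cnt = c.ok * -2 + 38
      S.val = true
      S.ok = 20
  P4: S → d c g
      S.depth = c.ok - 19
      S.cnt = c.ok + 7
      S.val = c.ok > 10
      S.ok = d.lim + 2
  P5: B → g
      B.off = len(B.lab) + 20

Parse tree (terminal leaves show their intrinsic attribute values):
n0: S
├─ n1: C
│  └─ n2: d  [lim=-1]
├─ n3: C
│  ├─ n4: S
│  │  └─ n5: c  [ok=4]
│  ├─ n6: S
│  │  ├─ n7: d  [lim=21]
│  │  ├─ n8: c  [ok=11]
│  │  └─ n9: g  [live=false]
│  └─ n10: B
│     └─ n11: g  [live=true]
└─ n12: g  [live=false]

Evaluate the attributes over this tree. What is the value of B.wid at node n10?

1. n1.lim = 3  [3]
2. n1.val = 29  [29]
3. n2.lim = -1  [terminal]
4. n1.tag = 8  [C.val + d.lim - 20]
5. n1.key = 29  [C.lim + 26]
6. n3.lim = 28  [C₀.tag + C₀.key - 9]
7. n3.val = -4  [C₀.tag + C₀.key - 41]
8. n5.ok = 4  [terminal]
9. n4.depth = 3  [c.ok - 1]
10. n4.cnt = 30  [c.ok * -2 + 38]
11. n4.val = true  [true]
12. n4.ok = 20  [20]
13. n7.lim = 21  [terminal]
14. n8.ok = 11  [terminal]
15. n9.live = false  [terminal]
16. n6.depth = -8  [c.ok - 19]
17. n6.cnt = 18  [c.ok + 7]
18. n6.val = true  [c.ok > 10]
19. n6.ok = 23  [d.lim + 2]
20. n10.wid = 12  [C.lim - 16]
21. n10.lab = "kw"  ["kw"]
22. n11.live = true  [terminal]
23. n10.off = 22  [len(B.lab) + 20]
24. n3.tag = 20  [B.off - 2]
25. n3.key = 14  [B.off + S₀.depth - 11]
26. n12.live = false  [terminal]
27. n0.depth = 16  [C₀.tag + 8]
28. n0.cnt = 19  [C₀.tag + 11]
29. n0.val = true  [g.live == false]
30. n0.ok = 1  [C₀.tag - 7]

12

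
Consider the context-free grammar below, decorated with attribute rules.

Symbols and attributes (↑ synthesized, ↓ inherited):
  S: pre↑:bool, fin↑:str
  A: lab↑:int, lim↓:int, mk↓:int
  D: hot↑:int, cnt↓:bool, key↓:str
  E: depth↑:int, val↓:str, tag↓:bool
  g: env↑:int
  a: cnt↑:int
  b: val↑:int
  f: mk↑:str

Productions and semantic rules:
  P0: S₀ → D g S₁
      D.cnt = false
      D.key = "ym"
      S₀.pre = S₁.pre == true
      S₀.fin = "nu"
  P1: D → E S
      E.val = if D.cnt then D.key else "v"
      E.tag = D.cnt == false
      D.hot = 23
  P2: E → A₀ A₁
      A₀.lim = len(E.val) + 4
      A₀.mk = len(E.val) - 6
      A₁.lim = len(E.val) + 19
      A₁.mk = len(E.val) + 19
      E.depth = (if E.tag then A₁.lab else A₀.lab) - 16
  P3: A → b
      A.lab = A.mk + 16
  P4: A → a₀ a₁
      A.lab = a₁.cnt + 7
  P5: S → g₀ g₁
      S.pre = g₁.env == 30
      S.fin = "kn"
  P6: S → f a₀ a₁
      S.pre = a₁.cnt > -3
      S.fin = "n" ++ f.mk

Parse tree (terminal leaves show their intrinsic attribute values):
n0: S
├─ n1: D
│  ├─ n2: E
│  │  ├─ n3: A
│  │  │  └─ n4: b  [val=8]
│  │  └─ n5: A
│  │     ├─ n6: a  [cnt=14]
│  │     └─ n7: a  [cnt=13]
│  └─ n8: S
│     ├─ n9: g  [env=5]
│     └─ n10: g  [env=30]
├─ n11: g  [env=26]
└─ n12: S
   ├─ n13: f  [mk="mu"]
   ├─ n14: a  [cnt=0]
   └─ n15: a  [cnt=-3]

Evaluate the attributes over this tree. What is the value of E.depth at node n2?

4

1. n1.cnt = false  [false]
2. n1.key = "ym"  ["ym"]
3. n2.val = "v"  [if D.cnt then D.key else "v"]
4. n2.tag = true  [D.cnt == false]
5. n3.lim = 5  [len(E.val) + 4]
6. n3.mk = -5  [len(E.val) - 6]
7. n4.val = 8  [terminal]
8. n3.lab = 11  [A.mk + 16]
9. n5.lim = 20  [len(E.val) + 19]
10. n5.mk = 20  [len(E.val) + 19]
11. n6.cnt = 14  [terminal]
12. n7.cnt = 13  [terminal]
13. n5.lab = 20  [a₁.cnt + 7]
14. n2.depth = 4  [(if E.tag then A₁.lab else A₀.lab) - 16]
15. n9.env = 5  [terminal]
16. n10.env = 30  [terminal]
17. n8.pre = true  [g₁.env == 30]
18. n8.fin = "kn"  ["kn"]
19. n1.hot = 23  [23]
20. n11.env = 26  [terminal]
21. n13.mk = "mu"  [terminal]
22. n14.cnt = 0  [terminal]
23. n15.cnt = -3  [terminal]
24. n12.pre = false  [a₁.cnt > -3]
25. n12.fin = "nmu"  ["n" ++ f.mk]
26. n0.pre = false  [S₁.pre == true]
27. n0.fin = "nu"  ["nu"]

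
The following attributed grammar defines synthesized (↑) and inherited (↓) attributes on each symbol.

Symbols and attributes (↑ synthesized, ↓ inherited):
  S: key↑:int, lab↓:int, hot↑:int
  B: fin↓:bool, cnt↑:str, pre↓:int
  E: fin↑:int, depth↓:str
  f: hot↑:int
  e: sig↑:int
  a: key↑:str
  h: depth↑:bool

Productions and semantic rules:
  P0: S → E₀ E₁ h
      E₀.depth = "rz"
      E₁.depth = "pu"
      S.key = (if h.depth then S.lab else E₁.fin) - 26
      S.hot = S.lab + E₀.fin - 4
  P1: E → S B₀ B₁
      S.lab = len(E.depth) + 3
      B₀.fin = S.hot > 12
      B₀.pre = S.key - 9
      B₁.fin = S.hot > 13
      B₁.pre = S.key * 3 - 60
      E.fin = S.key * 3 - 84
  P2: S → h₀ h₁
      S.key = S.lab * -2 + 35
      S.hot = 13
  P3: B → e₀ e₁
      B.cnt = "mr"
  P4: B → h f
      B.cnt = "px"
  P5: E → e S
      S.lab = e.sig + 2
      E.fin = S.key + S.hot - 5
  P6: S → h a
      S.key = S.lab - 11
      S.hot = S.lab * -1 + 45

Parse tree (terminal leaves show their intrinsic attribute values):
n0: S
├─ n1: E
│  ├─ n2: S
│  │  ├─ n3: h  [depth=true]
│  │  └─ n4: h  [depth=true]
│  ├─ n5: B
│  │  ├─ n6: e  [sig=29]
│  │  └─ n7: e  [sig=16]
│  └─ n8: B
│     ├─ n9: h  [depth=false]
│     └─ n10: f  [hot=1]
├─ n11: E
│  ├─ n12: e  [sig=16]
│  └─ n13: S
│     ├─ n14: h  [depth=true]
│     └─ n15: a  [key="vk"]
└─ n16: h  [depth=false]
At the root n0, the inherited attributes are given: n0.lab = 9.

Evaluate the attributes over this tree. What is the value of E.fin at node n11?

29

1. n0.lab = 9  [given at root]
2. n1.depth = "rz"  ["rz"]
3. n2.lab = 5  [len(E.depth) + 3]
4. n3.depth = true  [terminal]
5. n4.depth = true  [terminal]
6. n2.key = 25  [S.lab * -2 + 35]
7. n2.hot = 13  [13]
8. n5.fin = true  [S.hot > 12]
9. n5.pre = 16  [S.key - 9]
10. n6.sig = 29  [terminal]
11. n7.sig = 16  [terminal]
12. n5.cnt = "mr"  ["mr"]
13. n8.fin = false  [S.hot > 13]
14. n8.pre = 15  [S.key * 3 - 60]
15. n9.depth = false  [terminal]
16. n10.hot = 1  [terminal]
17. n8.cnt = "px"  ["px"]
18. n1.fin = -9  [S.key * 3 - 84]
19. n11.depth = "pu"  ["pu"]
20. n12.sig = 16  [terminal]
21. n13.lab = 18  [e.sig + 2]
22. n14.depth = true  [terminal]
23. n15.key = "vk"  [terminal]
24. n13.key = 7  [S.lab - 11]
25. n13.hot = 27  [S.lab * -1 + 45]
26. n11.fin = 29  [S.key + S.hot - 5]
27. n16.depth = false  [terminal]
28. n0.key = 3  [(if h.depth then S.lab else E₁.fin) - 26]
29. n0.hot = -4  [S.lab + E₀.fin - 4]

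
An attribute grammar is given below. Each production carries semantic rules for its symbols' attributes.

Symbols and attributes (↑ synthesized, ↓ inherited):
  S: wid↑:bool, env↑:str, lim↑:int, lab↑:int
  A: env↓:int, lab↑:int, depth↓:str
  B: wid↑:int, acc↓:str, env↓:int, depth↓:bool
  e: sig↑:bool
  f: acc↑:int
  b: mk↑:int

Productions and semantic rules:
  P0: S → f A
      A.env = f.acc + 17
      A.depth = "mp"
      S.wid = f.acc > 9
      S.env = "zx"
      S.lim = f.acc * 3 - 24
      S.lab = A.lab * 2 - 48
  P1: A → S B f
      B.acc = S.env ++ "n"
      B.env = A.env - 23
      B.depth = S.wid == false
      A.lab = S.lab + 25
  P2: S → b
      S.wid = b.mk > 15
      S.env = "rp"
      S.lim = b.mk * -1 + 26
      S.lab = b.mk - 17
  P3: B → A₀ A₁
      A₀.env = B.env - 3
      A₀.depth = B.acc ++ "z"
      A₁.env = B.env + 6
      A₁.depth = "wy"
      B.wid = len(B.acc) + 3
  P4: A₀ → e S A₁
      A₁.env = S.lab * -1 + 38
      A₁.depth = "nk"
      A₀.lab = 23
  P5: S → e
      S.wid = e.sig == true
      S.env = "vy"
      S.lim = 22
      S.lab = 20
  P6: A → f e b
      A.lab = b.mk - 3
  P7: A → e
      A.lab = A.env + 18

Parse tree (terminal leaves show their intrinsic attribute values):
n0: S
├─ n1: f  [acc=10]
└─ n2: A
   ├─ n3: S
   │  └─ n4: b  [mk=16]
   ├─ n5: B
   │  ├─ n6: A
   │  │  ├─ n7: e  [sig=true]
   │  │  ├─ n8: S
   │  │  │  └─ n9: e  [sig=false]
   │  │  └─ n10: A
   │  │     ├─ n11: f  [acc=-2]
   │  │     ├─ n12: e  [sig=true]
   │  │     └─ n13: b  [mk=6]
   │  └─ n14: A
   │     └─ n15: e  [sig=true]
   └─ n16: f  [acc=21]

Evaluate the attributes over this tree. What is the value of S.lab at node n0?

0

1. n1.acc = 10  [terminal]
2. n2.env = 27  [f.acc + 17]
3. n2.depth = "mp"  ["mp"]
4. n4.mk = 16  [terminal]
5. n3.wid = true  [b.mk > 15]
6. n3.env = "rp"  ["rp"]
7. n3.lim = 10  [b.mk * -1 + 26]
8. n3.lab = -1  [b.mk - 17]
9. n5.acc = "rpn"  [S.env ++ "n"]
10. n5.env = 4  [A.env - 23]
11. n5.depth = false  [S.wid == false]
12. n6.env = 1  [B.env - 3]
13. n6.depth = "rpnz"  [B.acc ++ "z"]
14. n7.sig = true  [terminal]
15. n9.sig = false  [terminal]
16. n8.wid = false  [e.sig == true]
17. n8.env = "vy"  ["vy"]
18. n8.lim = 22  [22]
19. n8.lab = 20  [20]
20. n10.env = 18  [S.lab * -1 + 38]
21. n10.depth = "nk"  ["nk"]
22. n11.acc = -2  [terminal]
23. n12.sig = true  [terminal]
24. n13.mk = 6  [terminal]
25. n10.lab = 3  [b.mk - 3]
26. n6.lab = 23  [23]
27. n14.env = 10  [B.env + 6]
28. n14.depth = "wy"  ["wy"]
29. n15.sig = true  [terminal]
30. n14.lab = 28  [A.env + 18]
31. n5.wid = 6  [len(B.acc) + 3]
32. n16.acc = 21  [terminal]
33. n2.lab = 24  [S.lab + 25]
34. n0.wid = true  [f.acc > 9]
35. n0.env = "zx"  ["zx"]
36. n0.lim = 6  [f.acc * 3 - 24]
37. n0.lab = 0  [A.lab * 2 - 48]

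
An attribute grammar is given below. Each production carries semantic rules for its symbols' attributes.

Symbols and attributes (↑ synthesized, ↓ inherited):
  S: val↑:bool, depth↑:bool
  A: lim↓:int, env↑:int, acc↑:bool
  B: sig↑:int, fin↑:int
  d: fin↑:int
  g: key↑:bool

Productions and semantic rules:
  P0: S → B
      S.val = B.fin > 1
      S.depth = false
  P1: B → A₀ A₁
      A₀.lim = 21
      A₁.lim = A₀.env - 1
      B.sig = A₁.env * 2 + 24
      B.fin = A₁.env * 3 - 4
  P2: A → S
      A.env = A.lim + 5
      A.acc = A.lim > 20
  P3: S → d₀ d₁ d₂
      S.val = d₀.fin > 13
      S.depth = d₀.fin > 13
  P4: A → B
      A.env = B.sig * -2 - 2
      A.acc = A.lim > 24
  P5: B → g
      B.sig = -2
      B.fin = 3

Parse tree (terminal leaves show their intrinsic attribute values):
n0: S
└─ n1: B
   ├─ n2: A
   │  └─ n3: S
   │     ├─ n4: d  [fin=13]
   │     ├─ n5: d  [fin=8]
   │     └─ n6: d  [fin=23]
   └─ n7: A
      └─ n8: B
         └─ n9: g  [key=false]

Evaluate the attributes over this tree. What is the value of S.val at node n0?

true

1. n2.lim = 21  [21]
2. n4.fin = 13  [terminal]
3. n5.fin = 8  [terminal]
4. n6.fin = 23  [terminal]
5. n3.val = false  [d₀.fin > 13]
6. n3.depth = false  [d₀.fin > 13]
7. n2.env = 26  [A.lim + 5]
8. n2.acc = true  [A.lim > 20]
9. n7.lim = 25  [A₀.env - 1]
10. n9.key = false  [terminal]
11. n8.sig = -2  [-2]
12. n8.fin = 3  [3]
13. n7.env = 2  [B.sig * -2 - 2]
14. n7.acc = true  [A.lim > 24]
15. n1.sig = 28  [A₁.env * 2 + 24]
16. n1.fin = 2  [A₁.env * 3 - 4]
17. n0.val = true  [B.fin > 1]
18. n0.depth = false  [false]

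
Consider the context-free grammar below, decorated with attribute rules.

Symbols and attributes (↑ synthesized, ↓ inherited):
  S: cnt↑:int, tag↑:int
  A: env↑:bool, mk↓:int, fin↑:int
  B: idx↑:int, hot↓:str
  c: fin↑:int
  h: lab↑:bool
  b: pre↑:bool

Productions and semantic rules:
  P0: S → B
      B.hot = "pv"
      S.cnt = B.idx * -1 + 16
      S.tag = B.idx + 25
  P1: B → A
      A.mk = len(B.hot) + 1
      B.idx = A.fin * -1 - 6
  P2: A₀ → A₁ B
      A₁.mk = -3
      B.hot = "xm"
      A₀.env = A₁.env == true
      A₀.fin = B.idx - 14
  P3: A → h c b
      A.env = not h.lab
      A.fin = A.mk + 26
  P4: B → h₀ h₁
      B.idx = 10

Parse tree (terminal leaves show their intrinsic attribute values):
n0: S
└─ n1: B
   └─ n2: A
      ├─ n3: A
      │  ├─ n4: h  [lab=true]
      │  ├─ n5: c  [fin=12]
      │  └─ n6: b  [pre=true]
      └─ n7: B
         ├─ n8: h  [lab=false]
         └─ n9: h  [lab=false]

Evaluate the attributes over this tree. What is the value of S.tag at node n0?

23

1. n1.hot = "pv"  ["pv"]
2. n2.mk = 3  [len(B.hot) + 1]
3. n3.mk = -3  [-3]
4. n4.lab = true  [terminal]
5. n5.fin = 12  [terminal]
6. n6.pre = true  [terminal]
7. n3.env = false  [not h.lab]
8. n3.fin = 23  [A.mk + 26]
9. n7.hot = "xm"  ["xm"]
10. n8.lab = false  [terminal]
11. n9.lab = false  [terminal]
12. n7.idx = 10  [10]
13. n2.env = false  [A₁.env == true]
14. n2.fin = -4  [B.idx - 14]
15. n1.idx = -2  [A.fin * -1 - 6]
16. n0.cnt = 18  [B.idx * -1 + 16]
17. n0.tag = 23  [B.idx + 25]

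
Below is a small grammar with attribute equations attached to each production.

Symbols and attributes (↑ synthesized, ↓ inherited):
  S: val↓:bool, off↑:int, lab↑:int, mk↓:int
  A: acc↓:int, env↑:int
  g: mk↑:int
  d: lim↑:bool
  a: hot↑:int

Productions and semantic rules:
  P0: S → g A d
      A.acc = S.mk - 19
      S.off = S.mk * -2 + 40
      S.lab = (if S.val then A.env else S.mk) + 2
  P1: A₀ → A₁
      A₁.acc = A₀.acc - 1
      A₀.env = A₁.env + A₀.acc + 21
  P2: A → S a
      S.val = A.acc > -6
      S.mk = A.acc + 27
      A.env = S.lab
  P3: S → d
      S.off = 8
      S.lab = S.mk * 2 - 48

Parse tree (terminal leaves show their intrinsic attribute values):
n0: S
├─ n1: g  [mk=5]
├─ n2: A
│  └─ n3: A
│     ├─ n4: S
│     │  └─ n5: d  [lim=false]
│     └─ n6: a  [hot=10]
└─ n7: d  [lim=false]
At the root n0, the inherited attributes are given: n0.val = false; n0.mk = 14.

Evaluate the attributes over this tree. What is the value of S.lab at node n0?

16

1. n0.val = false  [given at root]
2. n0.mk = 14  [given at root]
3. n1.mk = 5  [terminal]
4. n2.acc = -5  [S.mk - 19]
5. n3.acc = -6  [A₀.acc - 1]
6. n4.val = false  [A.acc > -6]
7. n4.mk = 21  [A.acc + 27]
8. n5.lim = false  [terminal]
9. n4.off = 8  [8]
10. n4.lab = -6  [S.mk * 2 - 48]
11. n6.hot = 10  [terminal]
12. n3.env = -6  [S.lab]
13. n2.env = 10  [A₁.env + A₀.acc + 21]
14. n7.lim = false  [terminal]
15. n0.off = 12  [S.mk * -2 + 40]
16. n0.lab = 16  [(if S.val then A.env else S.mk) + 2]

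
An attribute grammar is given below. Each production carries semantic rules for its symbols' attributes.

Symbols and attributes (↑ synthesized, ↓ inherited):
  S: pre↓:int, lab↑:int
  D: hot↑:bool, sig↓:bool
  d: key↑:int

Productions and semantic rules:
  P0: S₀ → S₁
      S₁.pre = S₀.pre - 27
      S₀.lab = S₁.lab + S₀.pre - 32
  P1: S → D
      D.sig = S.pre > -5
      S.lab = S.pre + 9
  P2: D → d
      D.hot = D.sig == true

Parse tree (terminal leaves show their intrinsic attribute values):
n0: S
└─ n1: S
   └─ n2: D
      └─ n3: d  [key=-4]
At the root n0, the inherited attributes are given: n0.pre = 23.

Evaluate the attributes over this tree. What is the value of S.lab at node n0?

-4

1. n0.pre = 23  [given at root]
2. n1.pre = -4  [S₀.pre - 27]
3. n2.sig = true  [S.pre > -5]
4. n3.key = -4  [terminal]
5. n2.hot = true  [D.sig == true]
6. n1.lab = 5  [S.pre + 9]
7. n0.lab = -4  [S₁.lab + S₀.pre - 32]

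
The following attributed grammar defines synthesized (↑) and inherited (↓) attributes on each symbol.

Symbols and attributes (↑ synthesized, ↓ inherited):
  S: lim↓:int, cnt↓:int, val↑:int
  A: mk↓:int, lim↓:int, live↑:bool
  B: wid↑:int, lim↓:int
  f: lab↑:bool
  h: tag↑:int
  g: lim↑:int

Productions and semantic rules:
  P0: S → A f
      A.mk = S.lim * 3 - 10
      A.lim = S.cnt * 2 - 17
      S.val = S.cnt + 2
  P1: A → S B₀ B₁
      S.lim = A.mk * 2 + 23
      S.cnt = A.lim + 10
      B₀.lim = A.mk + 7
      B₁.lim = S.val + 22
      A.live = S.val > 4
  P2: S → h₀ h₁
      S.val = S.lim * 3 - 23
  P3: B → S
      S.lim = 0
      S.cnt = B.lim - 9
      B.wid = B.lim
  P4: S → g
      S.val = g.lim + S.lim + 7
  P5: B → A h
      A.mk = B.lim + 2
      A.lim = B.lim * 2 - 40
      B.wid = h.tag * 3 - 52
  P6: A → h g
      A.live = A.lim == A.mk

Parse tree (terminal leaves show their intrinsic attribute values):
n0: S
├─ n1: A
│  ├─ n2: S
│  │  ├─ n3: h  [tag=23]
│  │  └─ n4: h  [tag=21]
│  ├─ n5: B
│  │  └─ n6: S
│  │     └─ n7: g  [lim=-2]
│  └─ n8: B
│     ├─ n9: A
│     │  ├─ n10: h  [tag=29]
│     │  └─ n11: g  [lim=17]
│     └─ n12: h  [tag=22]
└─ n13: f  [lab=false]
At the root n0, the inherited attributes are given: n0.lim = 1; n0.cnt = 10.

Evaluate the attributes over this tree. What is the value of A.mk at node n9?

28

1. n0.lim = 1  [given at root]
2. n0.cnt = 10  [given at root]
3. n1.mk = -7  [S.lim * 3 - 10]
4. n1.lim = 3  [S.cnt * 2 - 17]
5. n2.lim = 9  [A.mk * 2 + 23]
6. n2.cnt = 13  [A.lim + 10]
7. n3.tag = 23  [terminal]
8. n4.tag = 21  [terminal]
9. n2.val = 4  [S.lim * 3 - 23]
10. n5.lim = 0  [A.mk + 7]
11. n6.lim = 0  [0]
12. n6.cnt = -9  [B.lim - 9]
13. n7.lim = -2  [terminal]
14. n6.val = 5  [g.lim + S.lim + 7]
15. n5.wid = 0  [B.lim]
16. n8.lim = 26  [S.val + 22]
17. n9.mk = 28  [B.lim + 2]
18. n9.lim = 12  [B.lim * 2 - 40]
19. n10.tag = 29  [terminal]
20. n11.lim = 17  [terminal]
21. n9.live = false  [A.lim == A.mk]
22. n12.tag = 22  [terminal]
23. n8.wid = 14  [h.tag * 3 - 52]
24. n1.live = false  [S.val > 4]
25. n13.lab = false  [terminal]
26. n0.val = 12  [S.cnt + 2]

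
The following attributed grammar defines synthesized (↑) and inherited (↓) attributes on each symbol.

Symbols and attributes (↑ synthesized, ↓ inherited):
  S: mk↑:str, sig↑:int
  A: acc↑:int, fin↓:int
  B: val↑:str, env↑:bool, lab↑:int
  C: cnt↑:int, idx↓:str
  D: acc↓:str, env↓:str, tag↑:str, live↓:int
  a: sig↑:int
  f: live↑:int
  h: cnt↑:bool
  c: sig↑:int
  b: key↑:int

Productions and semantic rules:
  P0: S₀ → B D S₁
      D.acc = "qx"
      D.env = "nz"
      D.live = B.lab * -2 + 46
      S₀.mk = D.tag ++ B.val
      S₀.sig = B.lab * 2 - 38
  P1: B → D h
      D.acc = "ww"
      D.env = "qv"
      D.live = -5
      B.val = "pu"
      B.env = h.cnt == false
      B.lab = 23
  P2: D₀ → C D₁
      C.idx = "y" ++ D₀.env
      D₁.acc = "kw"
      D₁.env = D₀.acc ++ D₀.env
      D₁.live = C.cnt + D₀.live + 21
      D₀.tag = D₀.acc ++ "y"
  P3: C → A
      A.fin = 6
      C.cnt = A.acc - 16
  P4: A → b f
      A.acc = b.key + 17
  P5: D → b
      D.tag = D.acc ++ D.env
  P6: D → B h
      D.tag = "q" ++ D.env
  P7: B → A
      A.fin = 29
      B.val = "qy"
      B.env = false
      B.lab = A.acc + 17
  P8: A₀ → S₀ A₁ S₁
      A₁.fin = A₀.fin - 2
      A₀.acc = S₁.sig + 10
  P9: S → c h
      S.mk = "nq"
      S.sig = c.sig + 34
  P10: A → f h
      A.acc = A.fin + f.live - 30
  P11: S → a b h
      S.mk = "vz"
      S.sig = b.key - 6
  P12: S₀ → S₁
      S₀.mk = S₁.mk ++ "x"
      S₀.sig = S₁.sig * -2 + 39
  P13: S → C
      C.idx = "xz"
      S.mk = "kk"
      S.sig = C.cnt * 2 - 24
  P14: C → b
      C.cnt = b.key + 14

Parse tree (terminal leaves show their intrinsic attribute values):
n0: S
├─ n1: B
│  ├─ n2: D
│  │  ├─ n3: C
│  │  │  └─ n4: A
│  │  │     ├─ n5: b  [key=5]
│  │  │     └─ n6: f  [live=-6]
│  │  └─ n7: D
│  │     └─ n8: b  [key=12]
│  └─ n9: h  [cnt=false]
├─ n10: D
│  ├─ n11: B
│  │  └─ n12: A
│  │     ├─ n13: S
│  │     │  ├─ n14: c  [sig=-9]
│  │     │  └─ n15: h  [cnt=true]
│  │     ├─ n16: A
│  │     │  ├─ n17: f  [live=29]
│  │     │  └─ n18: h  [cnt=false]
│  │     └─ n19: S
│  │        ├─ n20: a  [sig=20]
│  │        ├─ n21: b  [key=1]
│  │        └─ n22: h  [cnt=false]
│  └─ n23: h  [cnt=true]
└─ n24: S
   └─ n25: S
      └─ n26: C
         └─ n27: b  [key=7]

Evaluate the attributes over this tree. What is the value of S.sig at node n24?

1. n2.acc = "ww"  ["ww"]
2. n2.env = "qv"  ["qv"]
3. n2.live = -5  [-5]
4. n3.idx = "yqv"  ["y" ++ D₀.env]
5. n4.fin = 6  [6]
6. n5.key = 5  [terminal]
7. n6.live = -6  [terminal]
8. n4.acc = 22  [b.key + 17]
9. n3.cnt = 6  [A.acc - 16]
10. n7.acc = "kw"  ["kw"]
11. n7.env = "wwqv"  [D₀.acc ++ D₀.env]
12. n7.live = 22  [C.cnt + D₀.live + 21]
13. n8.key = 12  [terminal]
14. n7.tag = "kwwwqv"  [D.acc ++ D.env]
15. n2.tag = "wwy"  [D₀.acc ++ "y"]
16. n9.cnt = false  [terminal]
17. n1.val = "pu"  ["pu"]
18. n1.env = true  [h.cnt == false]
19. n1.lab = 23  [23]
20. n10.acc = "qx"  ["qx"]
21. n10.env = "nz"  ["nz"]
22. n10.live = 0  [B.lab * -2 + 46]
23. n12.fin = 29  [29]
24. n14.sig = -9  [terminal]
25. n15.cnt = true  [terminal]
26. n13.mk = "nq"  ["nq"]
27. n13.sig = 25  [c.sig + 34]
28. n16.fin = 27  [A₀.fin - 2]
29. n17.live = 29  [terminal]
30. n18.cnt = false  [terminal]
31. n16.acc = 26  [A.fin + f.live - 30]
32. n20.sig = 20  [terminal]
33. n21.key = 1  [terminal]
34. n22.cnt = false  [terminal]
35. n19.mk = "vz"  ["vz"]
36. n19.sig = -5  [b.key - 6]
37. n12.acc = 5  [S₁.sig + 10]
38. n11.val = "qy"  ["qy"]
39. n11.env = false  [false]
40. n11.lab = 22  [A.acc + 17]
41. n23.cnt = true  [terminal]
42. n10.tag = "qnz"  ["q" ++ D.env]
43. n26.idx = "xz"  ["xz"]
44. n27.key = 7  [terminal]
45. n26.cnt = 21  [b.key + 14]
46. n25.mk = "kk"  ["kk"]
47. n25.sig = 18  [C.cnt * 2 - 24]
48. n24.mk = "kkx"  [S₁.mk ++ "x"]
49. n24.sig = 3  [S₁.sig * -2 + 39]
50. n0.mk = "qnzpu"  [D.tag ++ B.val]
51. n0.sig = 8  [B.lab * 2 - 38]

3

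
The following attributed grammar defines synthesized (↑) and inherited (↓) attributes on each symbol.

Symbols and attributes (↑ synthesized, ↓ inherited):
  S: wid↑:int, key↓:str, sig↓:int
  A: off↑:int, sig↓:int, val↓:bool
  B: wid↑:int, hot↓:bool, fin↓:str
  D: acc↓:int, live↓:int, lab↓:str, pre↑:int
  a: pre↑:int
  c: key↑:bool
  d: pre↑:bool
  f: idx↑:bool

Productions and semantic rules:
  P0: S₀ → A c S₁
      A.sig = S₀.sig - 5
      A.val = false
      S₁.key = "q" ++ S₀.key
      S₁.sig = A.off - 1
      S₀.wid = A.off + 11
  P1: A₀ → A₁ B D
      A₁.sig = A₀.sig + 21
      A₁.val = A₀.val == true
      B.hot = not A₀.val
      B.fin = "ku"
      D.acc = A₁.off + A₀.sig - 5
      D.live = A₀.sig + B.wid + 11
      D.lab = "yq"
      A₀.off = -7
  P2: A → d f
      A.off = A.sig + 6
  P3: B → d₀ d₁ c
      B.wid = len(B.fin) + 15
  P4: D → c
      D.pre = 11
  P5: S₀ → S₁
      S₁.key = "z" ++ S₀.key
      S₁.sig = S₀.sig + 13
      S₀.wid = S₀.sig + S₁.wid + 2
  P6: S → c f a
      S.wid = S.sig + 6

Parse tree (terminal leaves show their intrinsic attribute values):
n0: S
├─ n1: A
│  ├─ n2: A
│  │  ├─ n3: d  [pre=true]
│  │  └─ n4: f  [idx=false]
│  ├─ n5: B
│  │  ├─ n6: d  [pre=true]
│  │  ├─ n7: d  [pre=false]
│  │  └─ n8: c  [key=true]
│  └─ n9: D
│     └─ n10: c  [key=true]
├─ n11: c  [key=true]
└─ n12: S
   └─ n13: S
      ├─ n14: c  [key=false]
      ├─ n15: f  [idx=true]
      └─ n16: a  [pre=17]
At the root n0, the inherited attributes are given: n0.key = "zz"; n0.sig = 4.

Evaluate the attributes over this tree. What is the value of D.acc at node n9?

20

1. n0.key = "zz"  [given at root]
2. n0.sig = 4  [given at root]
3. n1.sig = -1  [S₀.sig - 5]
4. n1.val = false  [false]
5. n2.sig = 20  [A₀.sig + 21]
6. n2.val = false  [A₀.val == true]
7. n3.pre = true  [terminal]
8. n4.idx = false  [terminal]
9. n2.off = 26  [A.sig + 6]
10. n5.hot = true  [not A₀.val]
11. n5.fin = "ku"  ["ku"]
12. n6.pre = true  [terminal]
13. n7.pre = false  [terminal]
14. n8.key = true  [terminal]
15. n5.wid = 17  [len(B.fin) + 15]
16. n9.acc = 20  [A₁.off + A₀.sig - 5]
17. n9.live = 27  [A₀.sig + B.wid + 11]
18. n9.lab = "yq"  ["yq"]
19. n10.key = true  [terminal]
20. n9.pre = 11  [11]
21. n1.off = -7  [-7]
22. n11.key = true  [terminal]
23. n12.key = "qzz"  ["q" ++ S₀.key]
24. n12.sig = -8  [A.off - 1]
25. n13.key = "zqzz"  ["z" ++ S₀.key]
26. n13.sig = 5  [S₀.sig + 13]
27. n14.key = false  [terminal]
28. n15.idx = true  [terminal]
29. n16.pre = 17  [terminal]
30. n13.wid = 11  [S.sig + 6]
31. n12.wid = 5  [S₀.sig + S₁.wid + 2]
32. n0.wid = 4  [A.off + 11]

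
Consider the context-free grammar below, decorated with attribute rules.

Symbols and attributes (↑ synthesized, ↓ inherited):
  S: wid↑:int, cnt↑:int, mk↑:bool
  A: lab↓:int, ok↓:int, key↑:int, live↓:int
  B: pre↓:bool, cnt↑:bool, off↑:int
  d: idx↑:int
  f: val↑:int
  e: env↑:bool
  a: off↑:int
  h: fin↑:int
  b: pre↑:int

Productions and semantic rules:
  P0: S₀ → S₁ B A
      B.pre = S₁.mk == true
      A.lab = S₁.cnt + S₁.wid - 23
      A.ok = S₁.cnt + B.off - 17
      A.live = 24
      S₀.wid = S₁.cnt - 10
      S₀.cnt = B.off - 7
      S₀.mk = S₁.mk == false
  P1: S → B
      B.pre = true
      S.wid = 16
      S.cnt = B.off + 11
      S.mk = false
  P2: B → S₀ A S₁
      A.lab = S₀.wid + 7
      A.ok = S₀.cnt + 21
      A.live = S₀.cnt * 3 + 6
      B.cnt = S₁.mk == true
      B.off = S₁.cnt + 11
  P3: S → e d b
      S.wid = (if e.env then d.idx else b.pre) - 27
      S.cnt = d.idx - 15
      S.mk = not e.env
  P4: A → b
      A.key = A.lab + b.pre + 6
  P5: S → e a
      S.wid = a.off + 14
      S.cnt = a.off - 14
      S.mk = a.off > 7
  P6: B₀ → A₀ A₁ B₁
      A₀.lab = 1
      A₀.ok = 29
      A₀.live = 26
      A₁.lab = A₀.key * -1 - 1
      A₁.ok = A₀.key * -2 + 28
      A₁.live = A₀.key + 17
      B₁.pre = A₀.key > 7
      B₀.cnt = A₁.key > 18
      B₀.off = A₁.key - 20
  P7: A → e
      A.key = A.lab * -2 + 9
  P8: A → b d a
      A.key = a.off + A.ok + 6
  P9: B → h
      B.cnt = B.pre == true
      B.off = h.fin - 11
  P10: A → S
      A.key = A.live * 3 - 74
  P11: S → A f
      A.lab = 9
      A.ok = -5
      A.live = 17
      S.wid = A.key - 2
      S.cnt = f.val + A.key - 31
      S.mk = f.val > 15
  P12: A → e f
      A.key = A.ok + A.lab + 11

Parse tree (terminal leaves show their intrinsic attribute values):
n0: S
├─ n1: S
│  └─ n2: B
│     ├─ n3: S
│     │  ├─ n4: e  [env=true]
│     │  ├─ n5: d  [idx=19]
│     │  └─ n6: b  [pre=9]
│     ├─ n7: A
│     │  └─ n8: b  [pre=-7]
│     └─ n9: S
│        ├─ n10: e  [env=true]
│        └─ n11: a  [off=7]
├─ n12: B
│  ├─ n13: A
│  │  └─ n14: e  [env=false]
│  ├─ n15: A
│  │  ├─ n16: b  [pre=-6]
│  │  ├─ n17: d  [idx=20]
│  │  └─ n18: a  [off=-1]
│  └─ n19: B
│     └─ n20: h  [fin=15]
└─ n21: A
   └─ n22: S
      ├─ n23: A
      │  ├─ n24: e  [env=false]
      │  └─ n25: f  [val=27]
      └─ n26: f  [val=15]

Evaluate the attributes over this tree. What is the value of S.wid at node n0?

5

1. n2.pre = true  [true]
2. n4.env = true  [terminal]
3. n5.idx = 19  [terminal]
4. n6.pre = 9  [terminal]
5. n3.wid = -8  [(if e.env then d.idx else b.pre) - 27]
6. n3.cnt = 4  [d.idx - 15]
7. n3.mk = false  [not e.env]
8. n7.lab = -1  [S₀.wid + 7]
9. n7.ok = 25  [S₀.cnt + 21]
10. n7.live = 18  [S₀.cnt * 3 + 6]
11. n8.pre = -7  [terminal]
12. n7.key = -2  [A.lab + b.pre + 6]
13. n10.env = true  [terminal]
14. n11.off = 7  [terminal]
15. n9.wid = 21  [a.off + 14]
16. n9.cnt = -7  [a.off - 14]
17. n9.mk = false  [a.off > 7]
18. n2.cnt = false  [S₁.mk == true]
19. n2.off = 4  [S₁.cnt + 11]
20. n1.wid = 16  [16]
21. n1.cnt = 15  [B.off + 11]
22. n1.mk = false  [false]
23. n12.pre = false  [S₁.mk == true]
24. n13.lab = 1  [1]
25. n13.ok = 29  [29]
26. n13.live = 26  [26]
27. n14.env = false  [terminal]
28. n13.key = 7  [A.lab * -2 + 9]
29. n15.lab = -8  [A₀.key * -1 - 1]
30. n15.ok = 14  [A₀.key * -2 + 28]
31. n15.live = 24  [A₀.key + 17]
32. n16.pre = -6  [terminal]
33. n17.idx = 20  [terminal]
34. n18.off = -1  [terminal]
35. n15.key = 19  [a.off + A.ok + 6]
36. n19.pre = false  [A₀.key > 7]
37. n20.fin = 15  [terminal]
38. n19.cnt = false  [B.pre == true]
39. n19.off = 4  [h.fin - 11]
40. n12.cnt = true  [A₁.key > 18]
41. n12.off = -1  [A₁.key - 20]
42. n21.lab = 8  [S₁.cnt + S₁.wid - 23]
43. n21.ok = -3  [S₁.cnt + B.off - 17]
44. n21.live = 24  [24]
45. n23.lab = 9  [9]
46. n23.ok = -5  [-5]
47. n23.live = 17  [17]
48. n24.env = false  [terminal]
49. n25.val = 27  [terminal]
50. n23.key = 15  [A.ok + A.lab + 11]
51. n26.val = 15  [terminal]
52. n22.wid = 13  [A.key - 2]
53. n22.cnt = -1  [f.val + A.key - 31]
54. n22.mk = false  [f.val > 15]
55. n21.key = -2  [A.live * 3 - 74]
56. n0.wid = 5  [S₁.cnt - 10]
57. n0.cnt = -8  [B.off - 7]
58. n0.mk = true  [S₁.mk == false]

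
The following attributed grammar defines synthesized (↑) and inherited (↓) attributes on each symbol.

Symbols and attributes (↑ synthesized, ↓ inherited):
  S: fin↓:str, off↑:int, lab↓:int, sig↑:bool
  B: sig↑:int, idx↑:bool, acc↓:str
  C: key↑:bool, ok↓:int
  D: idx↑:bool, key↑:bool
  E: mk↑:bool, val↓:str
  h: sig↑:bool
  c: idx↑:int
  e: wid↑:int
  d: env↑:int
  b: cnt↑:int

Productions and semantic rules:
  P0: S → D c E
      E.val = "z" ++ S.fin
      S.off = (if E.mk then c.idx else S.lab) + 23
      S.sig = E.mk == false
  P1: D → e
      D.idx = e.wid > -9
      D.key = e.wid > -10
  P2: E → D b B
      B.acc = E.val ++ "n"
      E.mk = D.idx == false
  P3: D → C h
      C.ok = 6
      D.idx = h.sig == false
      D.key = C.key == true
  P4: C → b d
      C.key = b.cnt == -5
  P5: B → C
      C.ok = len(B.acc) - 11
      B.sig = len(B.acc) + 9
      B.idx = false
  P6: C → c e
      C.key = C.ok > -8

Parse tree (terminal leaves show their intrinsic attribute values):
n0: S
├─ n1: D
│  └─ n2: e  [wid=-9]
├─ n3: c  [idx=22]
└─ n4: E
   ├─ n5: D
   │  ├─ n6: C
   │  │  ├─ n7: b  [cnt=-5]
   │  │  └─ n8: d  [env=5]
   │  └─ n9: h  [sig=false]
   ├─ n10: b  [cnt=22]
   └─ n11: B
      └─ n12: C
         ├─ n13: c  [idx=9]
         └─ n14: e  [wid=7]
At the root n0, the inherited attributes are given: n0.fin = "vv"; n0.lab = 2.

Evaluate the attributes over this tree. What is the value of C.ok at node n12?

1. n0.fin = "vv"  [given at root]
2. n0.lab = 2  [given at root]
3. n2.wid = -9  [terminal]
4. n1.idx = false  [e.wid > -9]
5. n1.key = true  [e.wid > -10]
6. n3.idx = 22  [terminal]
7. n4.val = "zvv"  ["z" ++ S.fin]
8. n6.ok = 6  [6]
9. n7.cnt = -5  [terminal]
10. n8.env = 5  [terminal]
11. n6.key = true  [b.cnt == -5]
12. n9.sig = false  [terminal]
13. n5.idx = true  [h.sig == false]
14. n5.key = true  [C.key == true]
15. n10.cnt = 22  [terminal]
16. n11.acc = "zvvn"  [E.val ++ "n"]
17. n12.ok = -7  [len(B.acc) - 11]
18. n13.idx = 9  [terminal]
19. n14.wid = 7  [terminal]
20. n12.key = true  [C.ok > -8]
21. n11.sig = 13  [len(B.acc) + 9]
22. n11.idx = false  [false]
23. n4.mk = false  [D.idx == false]
24. n0.off = 25  [(if E.mk then c.idx else S.lab) + 23]
25. n0.sig = true  [E.mk == false]

-7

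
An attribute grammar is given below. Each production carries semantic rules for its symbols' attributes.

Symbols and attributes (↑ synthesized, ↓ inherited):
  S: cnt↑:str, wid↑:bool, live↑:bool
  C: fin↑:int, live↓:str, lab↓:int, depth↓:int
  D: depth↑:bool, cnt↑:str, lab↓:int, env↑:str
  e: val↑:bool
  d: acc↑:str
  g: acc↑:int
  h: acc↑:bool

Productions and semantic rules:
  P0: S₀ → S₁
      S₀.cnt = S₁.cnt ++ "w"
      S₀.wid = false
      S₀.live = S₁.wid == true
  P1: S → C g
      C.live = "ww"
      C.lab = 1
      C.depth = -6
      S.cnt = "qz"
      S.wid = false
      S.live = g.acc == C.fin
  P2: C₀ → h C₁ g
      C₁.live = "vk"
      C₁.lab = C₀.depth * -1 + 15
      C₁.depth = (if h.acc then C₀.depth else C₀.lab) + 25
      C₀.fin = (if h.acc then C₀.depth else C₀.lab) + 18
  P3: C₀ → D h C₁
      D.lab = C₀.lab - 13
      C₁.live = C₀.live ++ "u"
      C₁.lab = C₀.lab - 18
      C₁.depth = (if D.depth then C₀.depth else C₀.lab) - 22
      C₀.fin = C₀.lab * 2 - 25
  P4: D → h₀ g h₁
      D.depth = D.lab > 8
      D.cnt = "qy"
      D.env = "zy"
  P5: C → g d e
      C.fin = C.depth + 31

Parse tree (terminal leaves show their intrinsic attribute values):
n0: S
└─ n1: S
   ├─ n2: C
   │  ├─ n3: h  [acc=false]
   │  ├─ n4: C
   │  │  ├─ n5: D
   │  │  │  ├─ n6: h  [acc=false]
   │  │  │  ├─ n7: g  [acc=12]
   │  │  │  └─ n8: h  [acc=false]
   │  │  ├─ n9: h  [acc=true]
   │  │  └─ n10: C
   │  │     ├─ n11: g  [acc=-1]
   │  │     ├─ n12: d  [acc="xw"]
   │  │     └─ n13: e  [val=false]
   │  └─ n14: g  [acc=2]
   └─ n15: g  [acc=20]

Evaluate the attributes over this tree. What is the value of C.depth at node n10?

1. n2.live = "ww"  ["ww"]
2. n2.lab = 1  [1]
3. n2.depth = -6  [-6]
4. n3.acc = false  [terminal]
5. n4.live = "vk"  ["vk"]
6. n4.lab = 21  [C₀.depth * -1 + 15]
7. n4.depth = 26  [(if h.acc then C₀.depth else C₀.lab) + 25]
8. n5.lab = 8  [C₀.lab - 13]
9. n6.acc = false  [terminal]
10. n7.acc = 12  [terminal]
11. n8.acc = false  [terminal]
12. n5.depth = false  [D.lab > 8]
13. n5.cnt = "qy"  ["qy"]
14. n5.env = "zy"  ["zy"]
15. n9.acc = true  [terminal]
16. n10.live = "vku"  [C₀.live ++ "u"]
17. n10.lab = 3  [C₀.lab - 18]
18. n10.depth = -1  [(if D.depth then C₀.depth else C₀.lab) - 22]
19. n11.acc = -1  [terminal]
20. n12.acc = "xw"  [terminal]
21. n13.val = false  [terminal]
22. n10.fin = 30  [C.depth + 31]
23. n4.fin = 17  [C₀.lab * 2 - 25]
24. n14.acc = 2  [terminal]
25. n2.fin = 19  [(if h.acc then C₀.depth else C₀.lab) + 18]
26. n15.acc = 20  [terminal]
27. n1.cnt = "qz"  ["qz"]
28. n1.wid = false  [false]
29. n1.live = false  [g.acc == C.fin]
30. n0.cnt = "qzw"  [S₁.cnt ++ "w"]
31. n0.wid = false  [false]
32. n0.live = false  [S₁.wid == true]

-1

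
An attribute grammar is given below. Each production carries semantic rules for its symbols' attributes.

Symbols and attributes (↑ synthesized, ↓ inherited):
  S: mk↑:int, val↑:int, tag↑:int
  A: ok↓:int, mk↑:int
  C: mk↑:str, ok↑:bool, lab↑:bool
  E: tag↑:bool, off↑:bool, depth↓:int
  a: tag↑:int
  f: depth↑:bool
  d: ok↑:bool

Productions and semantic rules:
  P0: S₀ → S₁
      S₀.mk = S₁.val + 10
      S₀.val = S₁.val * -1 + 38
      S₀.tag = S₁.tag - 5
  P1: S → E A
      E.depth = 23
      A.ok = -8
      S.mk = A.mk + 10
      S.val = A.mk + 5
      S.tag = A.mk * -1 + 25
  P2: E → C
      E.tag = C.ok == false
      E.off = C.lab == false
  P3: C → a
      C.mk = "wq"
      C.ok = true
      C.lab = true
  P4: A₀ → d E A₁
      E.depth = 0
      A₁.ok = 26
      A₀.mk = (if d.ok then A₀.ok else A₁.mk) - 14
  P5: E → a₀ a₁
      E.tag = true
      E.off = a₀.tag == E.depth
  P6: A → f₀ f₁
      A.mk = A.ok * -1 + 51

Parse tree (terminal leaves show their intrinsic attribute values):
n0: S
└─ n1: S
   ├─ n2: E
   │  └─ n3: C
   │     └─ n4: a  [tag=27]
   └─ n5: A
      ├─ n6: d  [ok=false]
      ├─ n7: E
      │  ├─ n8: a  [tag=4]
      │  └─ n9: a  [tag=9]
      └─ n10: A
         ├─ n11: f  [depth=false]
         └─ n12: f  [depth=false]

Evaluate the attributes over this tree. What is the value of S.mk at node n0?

1. n2.depth = 23  [23]
2. n4.tag = 27  [terminal]
3. n3.mk = "wq"  ["wq"]
4. n3.ok = true  [true]
5. n3.lab = true  [true]
6. n2.tag = false  [C.ok == false]
7. n2.off = false  [C.lab == false]
8. n5.ok = -8  [-8]
9. n6.ok = false  [terminal]
10. n7.depth = 0  [0]
11. n8.tag = 4  [terminal]
12. n9.tag = 9  [terminal]
13. n7.tag = true  [true]
14. n7.off = false  [a₀.tag == E.depth]
15. n10.ok = 26  [26]
16. n11.depth = false  [terminal]
17. n12.depth = false  [terminal]
18. n10.mk = 25  [A.ok * -1 + 51]
19. n5.mk = 11  [(if d.ok then A₀.ok else A₁.mk) - 14]
20. n1.mk = 21  [A.mk + 10]
21. n1.val = 16  [A.mk + 5]
22. n1.tag = 14  [A.mk * -1 + 25]
23. n0.mk = 26  [S₁.val + 10]
24. n0.val = 22  [S₁.val * -1 + 38]
25. n0.tag = 9  [S₁.tag - 5]

26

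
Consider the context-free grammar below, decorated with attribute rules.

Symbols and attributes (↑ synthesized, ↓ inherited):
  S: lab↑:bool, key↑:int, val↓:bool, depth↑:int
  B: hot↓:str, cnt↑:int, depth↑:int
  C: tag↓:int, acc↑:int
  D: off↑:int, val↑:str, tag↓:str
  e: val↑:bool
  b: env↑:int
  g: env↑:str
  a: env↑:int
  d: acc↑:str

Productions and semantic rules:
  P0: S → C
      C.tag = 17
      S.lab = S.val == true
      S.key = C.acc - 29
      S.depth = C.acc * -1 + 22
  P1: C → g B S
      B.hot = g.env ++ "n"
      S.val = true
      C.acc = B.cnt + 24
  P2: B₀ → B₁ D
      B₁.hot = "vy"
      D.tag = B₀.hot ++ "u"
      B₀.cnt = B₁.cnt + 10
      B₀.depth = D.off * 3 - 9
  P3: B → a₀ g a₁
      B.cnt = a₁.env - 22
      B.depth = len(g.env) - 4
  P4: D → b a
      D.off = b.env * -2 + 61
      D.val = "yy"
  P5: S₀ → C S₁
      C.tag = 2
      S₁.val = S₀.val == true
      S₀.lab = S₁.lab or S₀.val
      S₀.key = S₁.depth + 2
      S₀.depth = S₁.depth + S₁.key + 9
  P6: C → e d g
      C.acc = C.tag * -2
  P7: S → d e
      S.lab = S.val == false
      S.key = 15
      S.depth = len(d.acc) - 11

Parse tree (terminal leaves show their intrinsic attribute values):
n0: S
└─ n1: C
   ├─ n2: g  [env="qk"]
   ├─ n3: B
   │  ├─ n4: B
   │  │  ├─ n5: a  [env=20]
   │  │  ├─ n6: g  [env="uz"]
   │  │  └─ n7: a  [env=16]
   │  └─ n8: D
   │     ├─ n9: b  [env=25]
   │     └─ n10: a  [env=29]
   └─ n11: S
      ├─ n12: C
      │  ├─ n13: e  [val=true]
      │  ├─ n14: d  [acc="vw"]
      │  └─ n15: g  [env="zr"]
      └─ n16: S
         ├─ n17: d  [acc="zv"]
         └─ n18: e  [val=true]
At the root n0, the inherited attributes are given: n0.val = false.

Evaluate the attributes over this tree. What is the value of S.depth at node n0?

1. n0.val = false  [given at root]
2. n1.tag = 17  [17]
3. n2.env = "qk"  [terminal]
4. n3.hot = "qkn"  [g.env ++ "n"]
5. n4.hot = "vy"  ["vy"]
6. n5.env = 20  [terminal]
7. n6.env = "uz"  [terminal]
8. n7.env = 16  [terminal]
9. n4.cnt = -6  [a₁.env - 22]
10. n4.depth = -2  [len(g.env) - 4]
11. n8.tag = "qknu"  [B₀.hot ++ "u"]
12. n9.env = 25  [terminal]
13. n10.env = 29  [terminal]
14. n8.off = 11  [b.env * -2 + 61]
15. n8.val = "yy"  ["yy"]
16. n3.cnt = 4  [B₁.cnt + 10]
17. n3.depth = 24  [D.off * 3 - 9]
18. n11.val = true  [true]
19. n12.tag = 2  [2]
20. n13.val = true  [terminal]
21. n14.acc = "vw"  [terminal]
22. n15.env = "zr"  [terminal]
23. n12.acc = -4  [C.tag * -2]
24. n16.val = true  [S₀.val == true]
25. n17.acc = "zv"  [terminal]
26. n18.val = true  [terminal]
27. n16.lab = false  [S.val == false]
28. n16.key = 15  [15]
29. n16.depth = -9  [len(d.acc) - 11]
30. n11.lab = true  [S₁.lab or S₀.val]
31. n11.key = -7  [S₁.depth + 2]
32. n11.depth = 15  [S₁.depth + S₁.key + 9]
33. n1.acc = 28  [B.cnt + 24]
34. n0.lab = false  [S.val == true]
35. n0.key = -1  [C.acc - 29]
36. n0.depth = -6  [C.acc * -1 + 22]

-6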